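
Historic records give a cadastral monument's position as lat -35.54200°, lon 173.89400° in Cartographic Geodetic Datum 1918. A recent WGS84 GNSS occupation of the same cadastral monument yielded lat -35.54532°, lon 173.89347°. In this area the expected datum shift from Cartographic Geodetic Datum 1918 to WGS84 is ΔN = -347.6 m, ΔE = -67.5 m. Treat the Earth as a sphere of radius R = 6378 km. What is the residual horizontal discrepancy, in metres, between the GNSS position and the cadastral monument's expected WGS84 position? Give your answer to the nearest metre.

Observed coordinate differences: Δφ = -0.00332°, Δλ = -0.00053°.
Converting to metres (1° lat = 111317 m, cos φ = 0.813690): observed ΔN = -369.6 m, observed ΔE = -48.0 m.
Subtracting the expected shift leaves a residual of -369.6 − (-347.6) = -22.0 m north and -48.0 − (-67.5) = 19.5 m east.
Residual distance = √((-22.0)² + 19.5²) = 29.4 m.

29 m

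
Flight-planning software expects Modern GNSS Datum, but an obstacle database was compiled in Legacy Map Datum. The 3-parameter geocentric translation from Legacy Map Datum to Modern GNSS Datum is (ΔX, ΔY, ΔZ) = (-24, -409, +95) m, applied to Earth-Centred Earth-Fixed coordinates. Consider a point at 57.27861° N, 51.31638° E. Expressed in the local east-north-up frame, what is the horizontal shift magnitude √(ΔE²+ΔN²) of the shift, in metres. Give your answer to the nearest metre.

408 m

At φ = 57.27861°, λ = 51.31638°: sin φ = 0.841309, cos φ = 0.540554, sin λ = 0.780609, cos λ = 0.625020.
ΔE = −sin λ·ΔX + cos λ·ΔY = −(0.780609)·(-24) + (0.625020)·(-409) = -236.90 m.
ΔN = −sin φ cos λ·ΔX − sin φ sin λ·ΔY + cos φ·ΔZ = −(0.841309)(0.625020)(-24) − (0.841309)(0.780609)(-409) + (0.540554)(95) = 332.58 m.
Horizontal magnitude = √(ΔE² + ΔN²) = √((-236.90)² + 332.58²) = 408.32 m.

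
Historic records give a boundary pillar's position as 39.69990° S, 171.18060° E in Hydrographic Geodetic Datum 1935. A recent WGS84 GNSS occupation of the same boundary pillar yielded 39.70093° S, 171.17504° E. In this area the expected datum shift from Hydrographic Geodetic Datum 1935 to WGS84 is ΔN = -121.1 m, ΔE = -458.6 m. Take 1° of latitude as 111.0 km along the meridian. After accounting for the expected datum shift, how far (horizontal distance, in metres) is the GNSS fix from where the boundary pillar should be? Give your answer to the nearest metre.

Observed coordinate differences: Δφ = -0.00103°, Δλ = -0.00556°.
Converting to metres (1° lat = 111000 m, cos φ = 0.769401): observed ΔN = -114.3 m, observed ΔE = -474.8 m.
Subtracting the expected shift leaves a residual of -114.3 − (-121.1) = 6.8 m north and -474.8 − (-458.6) = -16.2 m east.
Residual distance = √(6.8² + (-16.2)²) = 17.6 m.

18 m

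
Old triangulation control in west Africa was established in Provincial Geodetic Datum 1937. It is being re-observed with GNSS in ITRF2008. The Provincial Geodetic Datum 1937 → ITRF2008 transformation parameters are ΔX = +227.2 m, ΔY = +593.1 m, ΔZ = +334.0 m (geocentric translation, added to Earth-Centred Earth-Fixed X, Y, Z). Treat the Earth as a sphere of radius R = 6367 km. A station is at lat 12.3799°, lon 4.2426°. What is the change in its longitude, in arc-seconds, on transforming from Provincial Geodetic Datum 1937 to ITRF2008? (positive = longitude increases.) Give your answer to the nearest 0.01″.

sin φ = 0.214393, cos φ = 0.976748, sin λ = 0.073980, cos λ = 0.997260.
East component: ΔE = −sin λ·ΔX + cos λ·ΔY = −(0.073980)(227.2) + (0.997260)(593.1) = 574.67 m.
1° of latitude spans πR/180 = 111125 m; at latitude φ, 1° of longitude spans that × cos φ = 108541.2 m, so Δλ = 574.67 / 108541.2 × 3600 = 19.060″.

Δλ = 19.06″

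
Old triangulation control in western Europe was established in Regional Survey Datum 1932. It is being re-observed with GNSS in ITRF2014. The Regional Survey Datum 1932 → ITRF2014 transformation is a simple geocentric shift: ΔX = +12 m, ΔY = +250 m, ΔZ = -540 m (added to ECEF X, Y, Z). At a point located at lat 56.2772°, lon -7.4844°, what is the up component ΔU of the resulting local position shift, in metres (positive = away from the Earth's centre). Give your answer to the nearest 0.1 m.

ΔU = -460.6 m

The local up (radial) axis is (cos φ cos λ, cos φ sin λ, sin φ), giving ΔU = 6.605 − 18.079 − 449.136 = -460.61 m.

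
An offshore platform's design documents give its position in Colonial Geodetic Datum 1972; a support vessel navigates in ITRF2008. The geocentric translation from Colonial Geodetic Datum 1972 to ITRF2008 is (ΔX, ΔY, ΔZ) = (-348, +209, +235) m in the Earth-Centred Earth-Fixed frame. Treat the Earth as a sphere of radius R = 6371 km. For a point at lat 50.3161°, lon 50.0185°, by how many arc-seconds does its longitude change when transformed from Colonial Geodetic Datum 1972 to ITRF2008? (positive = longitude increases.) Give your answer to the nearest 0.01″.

Δλ = 20.33″

sin φ = 0.769579, cos φ = 0.638552, sin λ = 0.766252, cos λ = 0.642540.
East component: ΔE = −sin λ·ΔX + cos λ·ΔY = −(0.766252)(-348) + (0.642540)(209) = 400.95 m.
1° of latitude spans πR/180 = 111195 m; at latitude φ, 1° of longitude spans that × cos φ = 71003.7 m, so Δλ = 400.95 / 71003.7 × 3600 = 20.329″.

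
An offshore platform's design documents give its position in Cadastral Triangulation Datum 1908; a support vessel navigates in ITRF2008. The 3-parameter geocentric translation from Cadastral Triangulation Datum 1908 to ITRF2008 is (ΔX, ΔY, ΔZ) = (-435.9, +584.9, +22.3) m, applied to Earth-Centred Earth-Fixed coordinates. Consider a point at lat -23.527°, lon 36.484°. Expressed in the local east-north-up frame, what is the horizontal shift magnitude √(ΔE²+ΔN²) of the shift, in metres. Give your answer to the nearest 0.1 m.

The local east axis at (φ, λ) is (−sin λ, cos λ, 0), so ΔE = −sin(36.484°)·(-435.9) + cos(36.484°)·584.9 = 729.46 m.
The local north axis is (−sin φ cos λ, −sin φ sin λ, cos φ), giving ΔN = -139.902 + 138.827 + 20.446 = 19.37 m.
Horizontal magnitude = √(ΔE² + ΔN²) = √(729.46² + 19.37²) = 729.72 m.

729.7 m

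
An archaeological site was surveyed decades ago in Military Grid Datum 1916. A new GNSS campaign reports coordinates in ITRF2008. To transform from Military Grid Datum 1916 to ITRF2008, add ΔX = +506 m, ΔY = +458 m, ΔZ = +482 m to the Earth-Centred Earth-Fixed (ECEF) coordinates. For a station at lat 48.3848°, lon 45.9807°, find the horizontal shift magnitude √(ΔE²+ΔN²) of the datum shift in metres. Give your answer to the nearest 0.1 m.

194.4 m

At φ = 48.3848°, λ = 45.9807°: sin φ = 0.747622, cos φ = 0.664125, sin λ = 0.719106, cos λ = 0.694901.
ΔE = −sin λ·ΔX + cos λ·ΔY = −(0.719106)·(506) + (0.694901)·(458) = -45.60 m.
ΔN = −sin φ cos λ·ΔX − sin φ sin λ·ΔY + cos φ·ΔZ = −(0.747622)(0.694901)(506) − (0.747622)(0.719106)(458) + (0.664125)(482) = -189.00 m.
Horizontal magnitude = √(ΔE² + ΔN²) = √((-45.60)² + (-189.00)²) = 194.42 m.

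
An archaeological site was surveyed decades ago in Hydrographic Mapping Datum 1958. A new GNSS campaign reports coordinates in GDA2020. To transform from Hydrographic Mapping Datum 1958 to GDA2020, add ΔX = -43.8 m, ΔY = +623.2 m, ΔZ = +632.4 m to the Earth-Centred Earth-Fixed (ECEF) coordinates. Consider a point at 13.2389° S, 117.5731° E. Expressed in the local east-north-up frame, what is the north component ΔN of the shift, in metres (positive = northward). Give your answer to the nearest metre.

ΔN = 747 m

The local north axis is (−sin φ cos λ, −sin φ sin λ, cos φ), giving ΔN = 4.643 + 126.510 + 615.593 = 746.75 m.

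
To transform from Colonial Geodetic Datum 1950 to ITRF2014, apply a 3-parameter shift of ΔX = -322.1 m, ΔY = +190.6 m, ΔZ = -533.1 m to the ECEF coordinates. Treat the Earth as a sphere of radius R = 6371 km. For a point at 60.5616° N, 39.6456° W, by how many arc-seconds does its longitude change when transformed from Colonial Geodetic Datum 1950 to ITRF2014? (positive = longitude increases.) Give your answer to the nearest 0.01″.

Δλ = -3.87″

sin φ = 0.870885, cos φ = 0.491488, sin λ = -0.638037, cos λ = 0.770006.
East component: ΔE = −sin λ·ΔX + cos λ·ΔY = −(-0.638037)(-322.1) + (0.770006)(190.6) = -58.75 m.
1° of latitude spans πR/180 = 111195 m; at latitude φ, 1° of longitude spans that × cos φ = 54650.9 m, so Δλ = -58.75 / 54650.9 × 3600 = -3.870″.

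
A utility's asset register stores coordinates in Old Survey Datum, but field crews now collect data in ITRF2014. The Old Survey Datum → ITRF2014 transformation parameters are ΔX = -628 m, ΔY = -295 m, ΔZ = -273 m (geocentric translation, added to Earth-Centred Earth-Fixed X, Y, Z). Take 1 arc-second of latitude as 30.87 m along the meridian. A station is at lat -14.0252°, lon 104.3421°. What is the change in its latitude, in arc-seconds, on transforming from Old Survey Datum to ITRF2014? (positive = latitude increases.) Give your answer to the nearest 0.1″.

sin φ = -0.242349, cos φ = 0.970189, sin λ = 0.968834, cos λ = -0.247711.
North component: ΔN = −sin φ cos λ·ΔX − sin φ sin λ·ΔY + cos φ·ΔZ = −(-0.242349)(-0.247711)(-628) − (-0.242349)(0.968834)(-295) + (0.970189)(-273) = -296.43 m.
1° of latitude spans 3600 × 30.87 = 111132 m, so Δφ = -296.43 / 111132 × 3600 = -9.602″.

Δφ = -9.6″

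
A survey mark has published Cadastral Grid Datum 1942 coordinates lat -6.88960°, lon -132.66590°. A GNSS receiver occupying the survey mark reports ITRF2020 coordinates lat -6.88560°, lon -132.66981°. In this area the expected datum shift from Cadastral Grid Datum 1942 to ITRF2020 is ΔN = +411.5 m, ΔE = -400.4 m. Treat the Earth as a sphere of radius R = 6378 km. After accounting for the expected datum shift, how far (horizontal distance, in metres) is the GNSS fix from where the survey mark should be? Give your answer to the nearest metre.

Observed coordinate differences: Δφ = +0.00400°, Δλ = -0.00391°.
Converting to metres (1° lat = 111317 m, cos φ = 0.992779): observed ΔN = 445.3 m, observed ΔE = -432.1 m.
Subtracting the expected shift leaves a residual of 445.3 − (411.5) = 33.8 m north and -432.1 − (-400.4) = -31.7 m east.
Residual distance = √(33.8² + (-31.7)²) = 46.3 m.

46 m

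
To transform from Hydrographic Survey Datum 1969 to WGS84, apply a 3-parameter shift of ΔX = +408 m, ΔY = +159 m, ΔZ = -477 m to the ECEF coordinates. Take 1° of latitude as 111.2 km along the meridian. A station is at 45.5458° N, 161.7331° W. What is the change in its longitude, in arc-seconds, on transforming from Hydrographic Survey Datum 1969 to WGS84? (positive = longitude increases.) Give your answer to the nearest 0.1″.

sin φ = 0.713811, cos φ = 0.700339, sin λ = -0.313444, cos λ = -0.949607.
East component: ΔE = −sin λ·ΔX + cos λ·ΔY = −(-0.313444)(408) + (-0.949607)(159) = -23.10 m.
1° of latitude spans 111200 m; at latitude φ, 1° of longitude spans that × cos φ = 77877.7 m, so Δλ = -23.10 / 77877.7 × 3600 = -1.068″.

Δλ = -1.1″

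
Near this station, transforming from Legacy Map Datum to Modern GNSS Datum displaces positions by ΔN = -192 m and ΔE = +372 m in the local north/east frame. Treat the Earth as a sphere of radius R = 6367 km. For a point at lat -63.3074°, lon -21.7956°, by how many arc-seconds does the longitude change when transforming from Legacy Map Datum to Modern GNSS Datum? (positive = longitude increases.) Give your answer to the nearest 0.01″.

At latitude -63.3074°, cos φ = 0.449204.
One radian of longitude at latitude φ spans R cos φ, so Δλ = ΔE / (R cos φ) = 372.0 / (6367000 × 0.449204) = 1.3007e-04 rad = 26.828″.

Δλ = 26.83″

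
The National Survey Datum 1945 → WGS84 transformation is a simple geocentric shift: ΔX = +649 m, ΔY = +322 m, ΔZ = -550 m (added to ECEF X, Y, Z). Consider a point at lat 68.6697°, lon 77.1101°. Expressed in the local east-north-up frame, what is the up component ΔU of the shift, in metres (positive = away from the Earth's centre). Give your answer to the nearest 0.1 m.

At φ = 68.6697°, λ = 77.1101°: sin φ = 0.931499, cos φ = 0.363744, sin λ = 0.974801, cos λ = 0.223078.
ΔU = cos φ cos λ·ΔX + cos φ sin λ·ΔY + sin φ·ΔZ = (0.363744)(0.223078)(649) + (0.363744)(0.974801)(322) + (0.931499)(-550) = -345.49 m.

ΔU = -345.5 m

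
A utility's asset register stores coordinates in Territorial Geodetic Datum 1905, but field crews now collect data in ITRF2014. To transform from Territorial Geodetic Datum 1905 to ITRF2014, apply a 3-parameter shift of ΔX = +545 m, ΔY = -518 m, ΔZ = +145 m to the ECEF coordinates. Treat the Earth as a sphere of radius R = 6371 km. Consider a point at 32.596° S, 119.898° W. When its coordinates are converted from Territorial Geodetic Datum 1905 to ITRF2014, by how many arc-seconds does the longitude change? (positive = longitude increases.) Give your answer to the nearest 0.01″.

sin φ = -0.538712, cos φ = 0.842490, sin λ = -0.866914, cos λ = -0.498457.
East component: ΔE = −sin λ·ΔX + cos λ·ΔY = −(-0.866914)(545) + (-0.498457)(-518) = 730.67 m.
1° of latitude spans πR/180 = 111195 m; at latitude φ, 1° of longitude spans that × cos φ = 93680.6 m, so Δλ = 730.67 / 93680.6 × 3600 = 28.078″.

Δλ = 28.08″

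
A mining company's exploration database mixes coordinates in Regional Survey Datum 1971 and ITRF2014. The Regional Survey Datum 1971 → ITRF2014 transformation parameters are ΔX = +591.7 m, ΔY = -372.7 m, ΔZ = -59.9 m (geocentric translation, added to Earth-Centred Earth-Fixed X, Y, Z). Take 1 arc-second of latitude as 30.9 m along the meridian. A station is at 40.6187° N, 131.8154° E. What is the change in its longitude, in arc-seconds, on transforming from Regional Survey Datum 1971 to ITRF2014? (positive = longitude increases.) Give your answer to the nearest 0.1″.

sin φ = 0.651022, cos φ = 0.759059, sin λ = 0.745297, cos λ = -0.666733.
East component: ΔE = −sin λ·ΔX + cos λ·ΔY = −(0.745297)(591.7) + (-0.666733)(-372.7) = -192.50 m.
1° of latitude spans 3600 × 30.90 = 111240 m; at latitude φ, 1° of longitude spans that × cos φ = 84437.7 m, so Δλ = -192.50 / 84437.7 × 3600 = -8.207″.

Δλ = -8.2″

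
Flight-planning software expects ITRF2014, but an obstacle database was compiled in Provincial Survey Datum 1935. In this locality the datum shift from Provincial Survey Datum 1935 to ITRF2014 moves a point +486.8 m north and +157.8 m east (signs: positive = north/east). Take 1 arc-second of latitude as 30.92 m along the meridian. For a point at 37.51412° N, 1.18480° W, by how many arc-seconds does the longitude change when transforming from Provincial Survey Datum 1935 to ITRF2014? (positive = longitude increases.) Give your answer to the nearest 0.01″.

At latitude 37.51412°, cos φ = 0.793203.
1″ of longitude at this latitude = 30.92 × cos φ = 24.5258 m, so Δλ = 157.8 / 24.5258 = 6.434″.

Δλ = 6.43″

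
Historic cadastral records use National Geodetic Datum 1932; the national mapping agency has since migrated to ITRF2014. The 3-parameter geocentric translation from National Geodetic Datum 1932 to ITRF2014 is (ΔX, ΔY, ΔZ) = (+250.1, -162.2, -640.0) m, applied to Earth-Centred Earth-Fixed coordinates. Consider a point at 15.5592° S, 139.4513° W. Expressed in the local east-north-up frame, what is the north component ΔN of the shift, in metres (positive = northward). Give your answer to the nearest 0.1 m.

The local north axis is (−sin φ cos λ, −sin φ sin λ, cos φ), giving ΔN = -50.975 + 28.284 − 616.546 = -639.24 m.

ΔN = -639.2 m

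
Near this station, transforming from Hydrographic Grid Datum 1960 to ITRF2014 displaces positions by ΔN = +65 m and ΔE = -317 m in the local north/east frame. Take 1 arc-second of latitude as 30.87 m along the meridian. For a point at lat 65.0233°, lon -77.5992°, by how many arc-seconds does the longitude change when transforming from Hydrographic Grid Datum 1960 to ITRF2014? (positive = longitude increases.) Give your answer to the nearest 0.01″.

Δλ = -24.32″

At latitude 65.0233°, cos φ = 0.422250.
1″ of longitude at this latitude = 30.87 × cos φ = 13.0348 m, so Δλ = -317.0 / 13.0348 = -24.319″.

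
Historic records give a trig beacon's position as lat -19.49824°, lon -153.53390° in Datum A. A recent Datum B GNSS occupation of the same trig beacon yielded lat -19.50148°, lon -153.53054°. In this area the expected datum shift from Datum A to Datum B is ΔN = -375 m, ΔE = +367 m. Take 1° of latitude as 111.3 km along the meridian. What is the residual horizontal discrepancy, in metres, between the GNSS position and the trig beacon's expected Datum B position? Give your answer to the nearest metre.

20 m

Observed coordinate differences: Δφ = -0.00324°, Δλ = +0.00336°.
Converting to metres (1° lat = 111300 m, cos φ = 0.942652): observed ΔN = -360.6 m, observed ΔE = 352.5 m.
Subtracting the expected shift leaves a residual of -360.6 − (-375) = 14.4 m north and 352.5 − (367) = -14.5 m east.
Residual distance = √(14.4² + (-14.5)²) = 20.4 m.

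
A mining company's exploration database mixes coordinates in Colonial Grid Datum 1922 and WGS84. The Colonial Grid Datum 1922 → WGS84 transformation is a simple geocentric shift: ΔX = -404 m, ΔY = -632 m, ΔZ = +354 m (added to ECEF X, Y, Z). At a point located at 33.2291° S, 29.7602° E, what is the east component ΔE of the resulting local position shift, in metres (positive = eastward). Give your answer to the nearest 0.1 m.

At φ = -33.2291°, λ = 29.7602°: sin φ = -0.547988, cos φ = 0.836486, sin λ = 0.496371, cos λ = 0.868110.
ΔE = −sin λ·ΔX + cos λ·ΔY = −(0.496371)·(-404) + (0.868110)·(-632) = -348.11 m.

ΔE = -348.1 m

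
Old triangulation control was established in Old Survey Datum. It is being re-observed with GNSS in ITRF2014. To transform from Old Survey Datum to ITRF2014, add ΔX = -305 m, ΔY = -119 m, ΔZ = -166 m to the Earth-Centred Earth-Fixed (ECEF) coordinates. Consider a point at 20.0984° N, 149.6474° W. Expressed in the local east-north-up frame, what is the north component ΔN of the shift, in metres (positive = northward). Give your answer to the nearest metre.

At φ = 20.0984°, λ = -149.6474°: sin φ = 0.343633, cos φ = 0.939104, sin λ = -0.505320, cos λ = -0.862932.
ΔN = −sin φ cos λ·ΔX − sin φ sin λ·ΔY + cos φ·ΔZ = −(0.343633)(-0.862932)(-305) − (0.343633)(-0.505320)(-119) + (0.939104)(-166) = -267.00 m.

ΔN = -267 m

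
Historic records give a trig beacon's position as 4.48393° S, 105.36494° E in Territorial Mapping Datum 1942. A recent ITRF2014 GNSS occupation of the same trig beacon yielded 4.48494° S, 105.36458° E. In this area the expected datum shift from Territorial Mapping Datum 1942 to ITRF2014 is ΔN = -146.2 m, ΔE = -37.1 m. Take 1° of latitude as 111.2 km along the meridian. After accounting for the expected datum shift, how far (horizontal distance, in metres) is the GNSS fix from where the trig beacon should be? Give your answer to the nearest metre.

34 m

Observed coordinate differences: Δφ = -0.00101°, Δλ = -0.00036°.
Converting to metres (1° lat = 111200 m, cos φ = 0.996939): observed ΔN = -112.3 m, observed ΔE = -39.9 m.
Subtracting the expected shift leaves a residual of -112.3 − (-146.2) = 33.9 m north and -39.9 − (-37.1) = -2.8 m east.
Residual distance = √(33.9² + (-2.8)²) = 34.0 m.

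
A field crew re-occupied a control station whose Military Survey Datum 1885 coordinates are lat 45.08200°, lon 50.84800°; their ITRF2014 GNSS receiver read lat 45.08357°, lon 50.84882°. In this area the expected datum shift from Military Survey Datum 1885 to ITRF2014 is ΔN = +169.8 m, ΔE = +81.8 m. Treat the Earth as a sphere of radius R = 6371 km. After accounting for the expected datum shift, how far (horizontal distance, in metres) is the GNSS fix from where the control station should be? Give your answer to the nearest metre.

18 m

Observed coordinate differences: Δφ = +0.00157°, Δλ = +0.00082°.
Converting to metres (1° lat = 111195 m, cos φ = 0.706094): observed ΔN = 174.6 m, observed ΔE = 64.4 m.
Subtracting the expected shift leaves a residual of 174.6 − (169.8) = 4.8 m north and 64.4 − (81.8) = -17.4 m east.
Residual distance = √(4.8² + (-17.4)²) = 18.1 m.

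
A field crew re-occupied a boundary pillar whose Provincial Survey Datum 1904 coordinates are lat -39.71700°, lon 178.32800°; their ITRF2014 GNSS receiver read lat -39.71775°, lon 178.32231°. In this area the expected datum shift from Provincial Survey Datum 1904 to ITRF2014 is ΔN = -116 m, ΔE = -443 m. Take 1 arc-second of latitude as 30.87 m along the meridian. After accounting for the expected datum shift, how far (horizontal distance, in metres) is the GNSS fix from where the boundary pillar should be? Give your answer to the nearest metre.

54 m

Observed coordinate differences: Δφ = -0.00075°, Δλ = -0.00569°.
Converting to metres (1° lat = 111132 m, cos φ = 0.769210): observed ΔN = -83.3 m, observed ΔE = -486.4 m.
Subtracting the expected shift leaves a residual of -83.3 − (-116) = 32.7 m north and -486.4 − (-443) = -43.4 m east.
Residual distance = √(32.7² + (-43.4)²) = 54.3 m.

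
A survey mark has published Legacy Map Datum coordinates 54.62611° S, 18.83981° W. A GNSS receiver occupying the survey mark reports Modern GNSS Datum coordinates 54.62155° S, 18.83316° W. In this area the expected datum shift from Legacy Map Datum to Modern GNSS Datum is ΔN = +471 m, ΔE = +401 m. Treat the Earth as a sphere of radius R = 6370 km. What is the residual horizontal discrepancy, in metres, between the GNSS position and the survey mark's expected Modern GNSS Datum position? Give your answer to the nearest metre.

45 m

Observed coordinate differences: Δφ = +0.00456°, Δλ = +0.00665°.
Converting to metres (1° lat = 111177 m, cos φ = 0.578910): observed ΔN = 507.0 m, observed ΔE = 428.0 m.
Subtracting the expected shift leaves a residual of 507.0 − (471) = 36.0 m north and 428.0 − (401) = 27.0 m east.
Residual distance = √(36.0² + 27.0²) = 45.0 m.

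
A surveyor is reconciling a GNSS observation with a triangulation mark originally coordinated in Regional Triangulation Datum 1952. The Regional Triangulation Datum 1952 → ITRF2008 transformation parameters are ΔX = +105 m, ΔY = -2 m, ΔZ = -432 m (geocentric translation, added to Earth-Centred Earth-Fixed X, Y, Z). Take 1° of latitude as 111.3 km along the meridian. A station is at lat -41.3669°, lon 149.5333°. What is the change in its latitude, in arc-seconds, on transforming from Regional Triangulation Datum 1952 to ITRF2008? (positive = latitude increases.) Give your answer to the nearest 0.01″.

sin φ = -0.660878, cos φ = 0.750493, sin λ = 0.507038, cos λ = -0.861924.
North component: ΔN = −sin φ cos λ·ΔX − sin φ sin λ·ΔY + cos φ·ΔZ = −(-0.660878)(-0.861924)(105) − (-0.660878)(0.507038)(-2) + (0.750493)(-432) = -384.69 m.
1° of latitude spans 111300 m, so Δφ = -384.69 / 111300 × 3600 = -12.443″.

Δφ = -12.44″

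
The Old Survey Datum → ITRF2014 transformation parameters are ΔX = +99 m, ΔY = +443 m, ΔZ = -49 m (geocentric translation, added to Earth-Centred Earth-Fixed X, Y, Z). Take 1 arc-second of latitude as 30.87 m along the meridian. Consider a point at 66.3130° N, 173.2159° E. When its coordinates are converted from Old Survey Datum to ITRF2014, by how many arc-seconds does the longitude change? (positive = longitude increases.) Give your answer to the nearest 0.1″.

sin φ = 0.915754, cos φ = 0.401740, sin λ = 0.118128, cos λ = -0.992998.
East component: ΔE = −sin λ·ΔX + cos λ·ΔY = −(0.118128)(99) + (-0.992998)(443) = -451.59 m.
1° of latitude spans 3600 × 30.87 = 111132 m; at latitude φ, 1° of longitude spans that × cos φ = 44646.2 m, so Δλ = -451.59 / 44646.2 × 3600 = -36.414″.

Δλ = -36.4″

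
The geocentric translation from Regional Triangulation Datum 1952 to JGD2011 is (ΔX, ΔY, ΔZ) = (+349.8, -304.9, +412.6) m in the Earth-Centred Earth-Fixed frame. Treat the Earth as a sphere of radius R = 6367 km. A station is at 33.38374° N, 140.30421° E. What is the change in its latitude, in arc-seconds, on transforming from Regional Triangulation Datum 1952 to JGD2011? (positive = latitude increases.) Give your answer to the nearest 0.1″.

Δφ = 19.4″

sin φ = 0.550244, cos φ = 0.835004, sin λ = 0.638711, cos λ = -0.769446.
North component: ΔN = −sin φ cos λ·ΔX − sin φ sin λ·ΔY + cos φ·ΔZ = −(0.550244)(-0.769446)(349.8) − (0.550244)(0.638711)(-304.9) + (0.835004)(412.6) = 599.78 m.
1° of latitude spans πR/180 = 111125 m, so Δφ = 599.78 / 111125 × 3600 = 19.430″.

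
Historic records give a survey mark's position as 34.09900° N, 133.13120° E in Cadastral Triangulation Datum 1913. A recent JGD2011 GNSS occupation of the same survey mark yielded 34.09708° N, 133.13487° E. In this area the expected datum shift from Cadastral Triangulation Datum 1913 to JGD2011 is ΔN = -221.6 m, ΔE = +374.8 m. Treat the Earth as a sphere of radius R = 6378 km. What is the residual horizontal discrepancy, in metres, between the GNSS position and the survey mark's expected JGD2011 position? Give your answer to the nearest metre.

Observed coordinate differences: Δφ = -0.00192°, Δλ = +0.00367°.
Converting to metres (1° lat = 111317 m, cos φ = 0.828070): observed ΔN = -213.7 m, observed ΔE = 338.3 m.
Subtracting the expected shift leaves a residual of -213.7 − (-221.6) = 7.9 m north and 338.3 − (374.8) = -36.5 m east.
Residual distance = √(7.9² + (-36.5)²) = 37.3 m.

37 m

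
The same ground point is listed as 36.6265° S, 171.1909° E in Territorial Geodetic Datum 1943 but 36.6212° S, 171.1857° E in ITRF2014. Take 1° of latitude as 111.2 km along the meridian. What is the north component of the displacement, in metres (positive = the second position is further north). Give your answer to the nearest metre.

ΔN = 589 m

Δφ = -36.6212° − -36.6265° = +0.0053°; Δλ = 171.1857° − 171.1909° = -0.0052°.
ΔN = Δφ × 111200 = 589.4 m; ΔE = Δλ × 111200 × cos(-36.6265°) = -0.0052 × 111200 × 0.802542 = -464.1 m.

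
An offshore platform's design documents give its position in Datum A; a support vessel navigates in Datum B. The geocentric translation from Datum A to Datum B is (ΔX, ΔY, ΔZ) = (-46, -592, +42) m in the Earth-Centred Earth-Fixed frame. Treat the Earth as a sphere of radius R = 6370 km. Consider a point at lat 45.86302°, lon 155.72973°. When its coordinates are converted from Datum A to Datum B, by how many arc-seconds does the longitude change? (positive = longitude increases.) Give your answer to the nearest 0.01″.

sin φ = 0.717677, cos φ = 0.696376, sin λ = 0.411041, cos λ = -0.911617.
East component: ΔE = −sin λ·ΔX + cos λ·ΔY = −(0.411041)(-46) + (-0.911617)(-592) = 558.58 m.
1° of latitude spans πR/180 = 111177 m; at latitude φ, 1° of longitude spans that × cos φ = 77421.3 m, so Δλ = 558.58 / 77421.3 × 3600 = 25.974″.

Δλ = 25.97″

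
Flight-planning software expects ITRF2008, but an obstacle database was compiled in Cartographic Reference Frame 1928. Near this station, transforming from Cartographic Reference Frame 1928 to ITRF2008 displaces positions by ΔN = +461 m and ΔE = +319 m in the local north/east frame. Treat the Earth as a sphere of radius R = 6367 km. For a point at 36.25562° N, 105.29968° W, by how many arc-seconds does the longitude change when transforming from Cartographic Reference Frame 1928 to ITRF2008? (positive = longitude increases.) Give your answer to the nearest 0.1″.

Δλ = 12.8″

At latitude 36.25562°, cos φ = 0.806387.
One radian of longitude at latitude φ spans R cos φ, so Δλ = ΔE / (R cos φ) = 319.0 / (6367000 × 0.806387) = 6.2132e-05 rad = 12.816″.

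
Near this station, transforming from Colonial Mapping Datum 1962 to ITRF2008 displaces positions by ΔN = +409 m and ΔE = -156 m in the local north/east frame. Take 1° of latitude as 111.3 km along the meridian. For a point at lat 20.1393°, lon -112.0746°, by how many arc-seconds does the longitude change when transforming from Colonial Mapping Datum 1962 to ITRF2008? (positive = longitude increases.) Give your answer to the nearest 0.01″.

Δλ = -5.37″

At latitude 20.1393°, cos φ = 0.938858.
1° of longitude at this latitude = 111.3 × cos φ = 104.49 km, so Δλ = -156.0 / 104494.9 = -0.0014929° = -5.374″.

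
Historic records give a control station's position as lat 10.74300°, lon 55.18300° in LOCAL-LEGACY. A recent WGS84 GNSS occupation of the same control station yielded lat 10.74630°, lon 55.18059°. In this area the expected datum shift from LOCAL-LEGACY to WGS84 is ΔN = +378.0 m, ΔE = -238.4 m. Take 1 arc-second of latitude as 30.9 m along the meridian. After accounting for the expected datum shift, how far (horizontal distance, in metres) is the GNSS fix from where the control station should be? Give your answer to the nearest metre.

Observed coordinate differences: Δφ = +0.00330°, Δλ = -0.00241°.
Converting to metres (1° lat = 111240 m, cos φ = 0.982473): observed ΔN = 367.1 m, observed ΔE = -263.4 m.
Subtracting the expected shift leaves a residual of 367.1 − (378.0) = -10.9 m north and -263.4 − (-238.4) = -25.0 m east.
Residual distance = √((-10.9)² + (-25.0)²) = 27.3 m.

27 m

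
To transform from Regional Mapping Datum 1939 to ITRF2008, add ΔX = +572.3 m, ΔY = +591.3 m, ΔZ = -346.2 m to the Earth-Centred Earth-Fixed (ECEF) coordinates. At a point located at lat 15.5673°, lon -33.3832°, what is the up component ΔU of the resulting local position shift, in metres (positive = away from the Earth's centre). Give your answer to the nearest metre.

At φ = 15.5673°, λ = -33.3832°: sin φ = 0.268370, cos φ = 0.963316, sin λ = -0.550236, cos λ = 0.835009.
ΔU = cos φ cos λ·ΔX + cos φ sin λ·ΔY + sin φ·ΔZ = (0.963316)(0.835009)(572.3) + (0.963316)(-0.550236)(591.3) + (0.268370)(-346.2) = 54.02 m.

ΔU = 54 m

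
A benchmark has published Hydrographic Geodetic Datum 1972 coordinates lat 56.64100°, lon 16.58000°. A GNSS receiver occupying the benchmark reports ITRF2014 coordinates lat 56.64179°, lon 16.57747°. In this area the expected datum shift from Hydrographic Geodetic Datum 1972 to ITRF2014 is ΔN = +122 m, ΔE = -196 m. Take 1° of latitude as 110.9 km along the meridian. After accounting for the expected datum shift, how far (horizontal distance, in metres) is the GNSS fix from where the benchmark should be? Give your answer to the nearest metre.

Observed coordinate differences: Δφ = +0.00079°, Δλ = -0.00253°.
Converting to metres (1° lat = 110900 m, cos φ = 0.549883): observed ΔN = 87.6 m, observed ΔE = -154.3 m.
Subtracting the expected shift leaves a residual of 87.6 − (122) = -34.4 m north and -154.3 − (-196) = 41.7 m east.
Residual distance = √((-34.4)² + 41.7²) = 54.1 m.

54 m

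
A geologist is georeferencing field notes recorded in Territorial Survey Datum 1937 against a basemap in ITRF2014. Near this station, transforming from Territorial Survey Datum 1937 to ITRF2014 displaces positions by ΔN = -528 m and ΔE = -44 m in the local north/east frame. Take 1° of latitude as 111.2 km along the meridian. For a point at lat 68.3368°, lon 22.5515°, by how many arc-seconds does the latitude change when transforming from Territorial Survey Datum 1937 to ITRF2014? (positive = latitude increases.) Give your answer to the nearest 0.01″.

Δφ = -17.09″

1° of latitude = 111.2 km, so Δφ = -528.0 / 111200 = -0.0047482° = -17.094″.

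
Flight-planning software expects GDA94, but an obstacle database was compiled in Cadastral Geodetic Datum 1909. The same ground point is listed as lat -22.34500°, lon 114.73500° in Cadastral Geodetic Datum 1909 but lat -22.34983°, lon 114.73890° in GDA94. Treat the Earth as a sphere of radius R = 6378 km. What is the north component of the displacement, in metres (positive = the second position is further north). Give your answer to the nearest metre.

Δφ = -22.34983° − -22.34500° = -0.00483°; Δλ = 114.73890° − 114.73500° = +0.00390°.
1° along a meridian = πR/180 = 111317 m.
ΔN = Δφ × 111317 = -537.7 m; ΔE = Δλ × 111317 × cos(-22.34500°) = +0.00390 × 111317 × 0.924911 = 401.5 m.

ΔN = -538 m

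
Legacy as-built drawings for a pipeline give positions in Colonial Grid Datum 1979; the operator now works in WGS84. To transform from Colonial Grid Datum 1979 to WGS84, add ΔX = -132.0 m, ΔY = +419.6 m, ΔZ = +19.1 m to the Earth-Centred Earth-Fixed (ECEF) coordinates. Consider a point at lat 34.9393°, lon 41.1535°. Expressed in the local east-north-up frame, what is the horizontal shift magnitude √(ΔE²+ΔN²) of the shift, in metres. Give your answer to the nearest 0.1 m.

At φ = 34.9393°, λ = 41.1535°: sin φ = 0.572708, cos φ = 0.819759, sin λ = 0.658079, cos λ = 0.752949.
ΔE = −sin λ·ΔX + cos λ·ΔY = −(0.658079)·(-132.0) + (0.752949)·(419.6) = 402.80 m.
ΔN = −sin φ cos λ·ΔX − sin φ sin λ·ΔY + cos φ·ΔZ = −(0.572708)(0.752949)(-132.0) − (0.572708)(0.658079)(419.6) + (0.819759)(19.1) = -85.56 m.
Horizontal magnitude = √(ΔE² + ΔN²) = √(402.80² + (-85.56)²) = 411.79 m.

411.8 m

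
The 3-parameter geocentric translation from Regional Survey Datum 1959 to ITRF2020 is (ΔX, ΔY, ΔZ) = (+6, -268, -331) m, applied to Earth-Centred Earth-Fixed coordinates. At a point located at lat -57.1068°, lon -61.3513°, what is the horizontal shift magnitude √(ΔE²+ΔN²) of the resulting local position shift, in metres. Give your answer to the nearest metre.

At φ = -57.1068°, λ = -61.3513°: sin φ = -0.839684, cos φ = 0.543075, sin λ = -0.877576, cos λ = 0.479438.
ΔE = −sin λ·ΔX + cos λ·ΔY = −(-0.877576)·(6) + (0.479438)·(-268) = -123.22 m.
ΔN = −sin φ cos λ·ΔX − sin φ sin λ·ΔY + cos φ·ΔZ = −(-0.839684)(0.479438)(6) − (-0.839684)(-0.877576)(-268) + (0.543075)(-331) = 20.14 m.
Horizontal magnitude = √(ΔE² + ΔN²) = √((-123.22)² + 20.14²) = 124.86 m.

125 m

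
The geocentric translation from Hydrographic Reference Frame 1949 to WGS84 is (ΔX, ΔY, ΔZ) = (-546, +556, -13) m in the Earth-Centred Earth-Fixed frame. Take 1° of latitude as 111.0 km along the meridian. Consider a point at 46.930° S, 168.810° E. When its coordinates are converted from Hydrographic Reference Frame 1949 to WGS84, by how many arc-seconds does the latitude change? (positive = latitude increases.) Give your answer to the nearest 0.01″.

Δφ = 14.96″

sin φ = -0.730520, cos φ = 0.682891, sin λ = 0.194063, cos λ = -0.980989.
North component: ΔN = −sin φ cos λ·ΔX − sin φ sin λ·ΔY + cos φ·ΔZ = −(-0.730520)(-0.980989)(-546) − (-0.730520)(0.194063)(556) + (0.682891)(-13) = 461.23 m.
1° of latitude spans 111000 m, so Δφ = 461.23 / 111000 × 3600 = 14.959″.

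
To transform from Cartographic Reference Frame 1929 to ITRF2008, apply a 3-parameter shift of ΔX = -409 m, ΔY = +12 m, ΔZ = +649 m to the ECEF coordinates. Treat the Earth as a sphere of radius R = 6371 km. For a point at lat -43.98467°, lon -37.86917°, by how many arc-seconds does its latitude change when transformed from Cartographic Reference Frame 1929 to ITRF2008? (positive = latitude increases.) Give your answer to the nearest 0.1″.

sin φ = -0.694466, cos φ = 0.719526, sin λ = -0.613861, cos λ = 0.789415.
North component: ΔN = −sin φ cos λ·ΔX − sin φ sin λ·ΔY + cos φ·ΔZ = −(-0.694466)(0.789415)(-409) − (-0.694466)(-0.613861)(12) + (0.719526)(649) = 237.63 m.
1° of latitude spans πR/180 = 111195 m, so Δφ = 237.63 / 111195 × 3600 = 7.694″.

Δφ = 7.7″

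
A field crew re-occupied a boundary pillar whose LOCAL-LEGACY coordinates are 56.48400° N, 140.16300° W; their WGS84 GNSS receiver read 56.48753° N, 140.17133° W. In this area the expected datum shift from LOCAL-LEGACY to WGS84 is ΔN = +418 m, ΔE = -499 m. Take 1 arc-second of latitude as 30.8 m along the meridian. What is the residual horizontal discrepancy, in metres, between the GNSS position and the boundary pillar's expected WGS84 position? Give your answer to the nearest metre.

Observed coordinate differences: Δφ = +0.00353°, Δλ = -0.00833°.
Converting to metres (1° lat = 110880 m, cos φ = 0.552170): observed ΔN = 391.4 m, observed ΔE = -510.0 m.
Subtracting the expected shift leaves a residual of 391.4 − (418) = -26.6 m north and -510.0 − (-499) = -11.0 m east.
Residual distance = √((-26.6)² + (-11.0)²) = 28.8 m.

29 m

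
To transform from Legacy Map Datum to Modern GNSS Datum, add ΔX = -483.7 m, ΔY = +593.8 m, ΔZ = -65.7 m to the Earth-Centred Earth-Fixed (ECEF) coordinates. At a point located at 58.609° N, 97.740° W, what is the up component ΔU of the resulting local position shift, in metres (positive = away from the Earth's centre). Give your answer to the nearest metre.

ΔU = -329 m

The local up (radial) axis is (cos φ cos λ, cos φ sin λ, sin φ), giving ΔU = 33.932 − 306.478 − 56.084 = -328.63 m.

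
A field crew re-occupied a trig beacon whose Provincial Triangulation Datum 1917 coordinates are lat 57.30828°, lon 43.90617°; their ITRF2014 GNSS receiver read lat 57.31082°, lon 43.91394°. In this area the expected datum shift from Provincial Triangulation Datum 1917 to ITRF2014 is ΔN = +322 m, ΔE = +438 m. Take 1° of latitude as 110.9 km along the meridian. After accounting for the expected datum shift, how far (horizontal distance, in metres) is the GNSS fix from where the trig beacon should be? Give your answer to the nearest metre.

49 m

Observed coordinate differences: Δφ = +0.00254°, Δλ = +0.00777°.
Converting to metres (1° lat = 110900 m, cos φ = 0.540119): observed ΔN = 281.7 m, observed ΔE = 465.4 m.
Subtracting the expected shift leaves a residual of 281.7 − (322) = -40.3 m north and 465.4 − (438) = 27.4 m east.
Residual distance = √((-40.3)² + 27.4²) = 48.8 m.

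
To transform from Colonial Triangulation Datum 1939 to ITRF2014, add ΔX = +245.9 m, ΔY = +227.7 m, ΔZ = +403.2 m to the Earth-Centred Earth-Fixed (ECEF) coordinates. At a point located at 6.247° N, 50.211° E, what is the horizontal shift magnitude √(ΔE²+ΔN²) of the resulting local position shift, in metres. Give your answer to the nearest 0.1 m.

At φ = 6.247°, λ = 50.211°: sin φ = 0.108815, cos φ = 0.994062, sin λ = 0.768406, cos λ = 0.639962.
ΔE = −sin λ·ΔX + cos λ·ΔY = −(0.768406)·(245.9) + (0.639962)·(227.7) = -43.23 m.
ΔN = −sin φ cos λ·ΔX − sin φ sin λ·ΔY + cos φ·ΔZ = −(0.108815)(0.639962)(245.9) − (0.108815)(0.768406)(227.7) + (0.994062)(403.2) = 364.64 m.
Horizontal magnitude = √(ΔE² + ΔN²) = √((-43.23)² + 364.64²) = 367.20 m.

367.2 m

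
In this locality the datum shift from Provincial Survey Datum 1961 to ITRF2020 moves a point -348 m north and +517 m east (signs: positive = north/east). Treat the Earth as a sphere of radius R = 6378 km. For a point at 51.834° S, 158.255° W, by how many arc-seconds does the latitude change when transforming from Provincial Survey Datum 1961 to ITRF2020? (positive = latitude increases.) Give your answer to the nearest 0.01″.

On a sphere of radius R, 1 rad of latitude = R, so Δφ = ΔN / R = -348.0 / 6378000 = -5.4563e-05 rad = -11.254″.

Δφ = -11.25″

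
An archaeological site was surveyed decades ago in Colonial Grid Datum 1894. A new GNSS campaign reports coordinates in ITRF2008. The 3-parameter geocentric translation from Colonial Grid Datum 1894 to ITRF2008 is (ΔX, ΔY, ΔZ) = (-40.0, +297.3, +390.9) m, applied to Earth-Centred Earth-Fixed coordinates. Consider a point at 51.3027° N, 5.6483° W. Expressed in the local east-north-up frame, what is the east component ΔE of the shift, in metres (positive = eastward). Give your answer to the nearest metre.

ΔE = 292 m

The local east axis at (φ, λ) is (−sin λ, cos λ, 0), so ΔE = −sin(-5.6483°)·(-40.0) + cos(-5.6483°)·297.3 = 291.92 m.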